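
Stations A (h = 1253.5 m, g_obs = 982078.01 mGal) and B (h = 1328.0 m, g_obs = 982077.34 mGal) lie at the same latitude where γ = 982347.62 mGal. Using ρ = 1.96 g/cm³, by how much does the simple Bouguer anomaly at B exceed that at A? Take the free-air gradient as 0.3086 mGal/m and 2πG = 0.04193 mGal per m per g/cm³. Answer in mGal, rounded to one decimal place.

16.2

Δg_SB(A) = 982078.01 − 982347.62 + 0.3086×1253.5 − 0.04193×1.96×1253.5 = 14.20 mGal
Δg_SB(B) = 982077.34 − 982347.62 + 0.3086×1328.0 − 0.04193×1.96×1328.0 = 30.40 mGal
Difference = 30.40 − (14.20) = 16.20 mGal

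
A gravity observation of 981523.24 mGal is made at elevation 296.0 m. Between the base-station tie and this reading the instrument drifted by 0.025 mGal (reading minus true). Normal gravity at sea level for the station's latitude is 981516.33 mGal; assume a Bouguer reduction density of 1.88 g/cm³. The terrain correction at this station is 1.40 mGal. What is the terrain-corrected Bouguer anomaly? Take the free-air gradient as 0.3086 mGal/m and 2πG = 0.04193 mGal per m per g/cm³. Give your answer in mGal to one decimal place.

76.3

Drift-corrected reading = 981523.24 − (0.025) = 981523.215 mGal
Free-air correction = 0.3086 × 296.0 = 91.35 mGal
Free-air anomaly = 981523.215 − 981516.33 + (91.35) = 98.235 mGal
Bouguer slab correction = 0.04193 × 1.88 × 296.0 = 23.33 mGal
Simple Bouguer anomaly = 98.235 − (23.33) = 74.905 mGal
Complete Bouguer anomaly = 74.905 + 1.40 = 76.305 mGal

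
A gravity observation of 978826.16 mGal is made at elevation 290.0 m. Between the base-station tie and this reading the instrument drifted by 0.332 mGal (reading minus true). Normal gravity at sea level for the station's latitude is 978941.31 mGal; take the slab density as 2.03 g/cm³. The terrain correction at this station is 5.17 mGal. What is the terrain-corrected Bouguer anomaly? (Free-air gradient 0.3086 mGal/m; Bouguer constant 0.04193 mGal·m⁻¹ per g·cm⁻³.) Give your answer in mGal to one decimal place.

-45.5

Drift-corrected reading = 978826.16 − (0.332) = 978825.828 mGal
Free-air correction = 0.3086 × 290.0 = 89.49 mGal
Free-air anomaly = 978825.828 − 978941.31 + (89.49) = -25.992 mGal
Bouguer slab correction = 0.04193 × 2.03 × 290.0 = 24.68 mGal
Simple Bouguer anomaly = -25.992 − (24.68) = -50.672 mGal
Complete Bouguer anomaly = -50.672 + 5.17 = -45.502 mGal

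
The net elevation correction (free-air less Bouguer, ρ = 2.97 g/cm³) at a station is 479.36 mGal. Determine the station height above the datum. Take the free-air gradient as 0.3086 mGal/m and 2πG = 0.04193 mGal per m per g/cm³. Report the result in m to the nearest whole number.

2604

Combined gradient = 0.3086 − 0.04193 × 2.97 = 0.1840679 mGal/m
h = 479.36 / 0.1840679 = 2604.26 m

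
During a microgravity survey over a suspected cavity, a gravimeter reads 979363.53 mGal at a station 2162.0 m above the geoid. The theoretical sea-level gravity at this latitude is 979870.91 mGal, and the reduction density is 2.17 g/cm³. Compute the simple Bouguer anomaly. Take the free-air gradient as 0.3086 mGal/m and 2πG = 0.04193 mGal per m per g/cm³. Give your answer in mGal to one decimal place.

-36.9

Free-air correction = 0.3086 × 2162.0 = 667.19 mGal
Free-air anomaly = 979363.53 − 979870.91 + (667.19) = 159.81 mGal
Bouguer slab correction = 0.04193 × 2.17 × 2162.0 = 196.72 mGal
Simple Bouguer anomaly = 159.81 − (196.72) = -36.91 mGal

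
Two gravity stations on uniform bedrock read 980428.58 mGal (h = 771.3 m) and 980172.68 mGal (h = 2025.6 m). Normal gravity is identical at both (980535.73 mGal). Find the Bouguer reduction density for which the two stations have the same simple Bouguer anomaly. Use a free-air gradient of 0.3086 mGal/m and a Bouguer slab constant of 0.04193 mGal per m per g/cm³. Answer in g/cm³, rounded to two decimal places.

Δg_obs = 980172.68 − 980428.58 = -255.90 mGal over Δh = 2025.6 − 771.3 = 1254.3 m
Equal Bouguer anomalies ⇒ Δg_obs + (0.3086 − 0.04193ρ)·Δh = 0
0.3086 − 0.04193ρ = −Δg_obs/Δh = 0.20402
ρ = (0.3086 − 0.20402) / 0.04193 = 2.49 g/cm³

2.49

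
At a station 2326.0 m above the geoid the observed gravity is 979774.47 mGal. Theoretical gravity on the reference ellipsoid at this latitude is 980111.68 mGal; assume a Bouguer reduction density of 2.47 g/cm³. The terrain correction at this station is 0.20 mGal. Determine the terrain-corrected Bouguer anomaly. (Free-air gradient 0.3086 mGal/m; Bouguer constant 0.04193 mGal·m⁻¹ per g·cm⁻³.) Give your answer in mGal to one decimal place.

139.9

Free-air correction = 0.3086 × 2326.0 = 717.80 mGal
Free-air anomaly = 979774.47 − 980111.68 + (717.80) = 380.59 mGal
Bouguer slab correction = 0.04193 × 2.47 × 2326.0 = 240.90 mGal
Simple Bouguer anomaly = 380.59 − (240.90) = 139.69 mGal
Complete Bouguer anomaly = 139.69 + 0.20 = 139.89 mGal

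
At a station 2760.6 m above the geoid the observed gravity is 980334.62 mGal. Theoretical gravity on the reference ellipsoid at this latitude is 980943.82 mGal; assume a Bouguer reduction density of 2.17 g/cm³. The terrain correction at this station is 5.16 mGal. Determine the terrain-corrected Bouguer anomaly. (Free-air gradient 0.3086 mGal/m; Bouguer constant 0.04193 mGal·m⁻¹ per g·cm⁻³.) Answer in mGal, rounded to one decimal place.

-3.3

Free-air correction = 0.3086 × 2760.6 = 851.92 mGal
Free-air anomaly = 980334.62 − 980943.82 + (851.92) = 242.72 mGal
Bouguer slab correction = 0.04193 × 2.17 × 2760.6 = 251.18 mGal
Simple Bouguer anomaly = 242.72 − (251.18) = -8.46 mGal
Complete Bouguer anomaly = -8.46 + 5.16 = -3.30 mGal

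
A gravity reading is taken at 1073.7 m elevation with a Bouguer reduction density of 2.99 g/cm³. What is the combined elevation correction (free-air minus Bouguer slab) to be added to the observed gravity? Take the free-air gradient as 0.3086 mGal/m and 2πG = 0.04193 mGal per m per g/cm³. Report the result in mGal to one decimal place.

196.7

Combined gradient = 0.3086 − 0.04193 × 2.99 = 0.1832293 mGal/m
Combined elevation correction = 0.1832293 × 1073.7 = 196.7 mGal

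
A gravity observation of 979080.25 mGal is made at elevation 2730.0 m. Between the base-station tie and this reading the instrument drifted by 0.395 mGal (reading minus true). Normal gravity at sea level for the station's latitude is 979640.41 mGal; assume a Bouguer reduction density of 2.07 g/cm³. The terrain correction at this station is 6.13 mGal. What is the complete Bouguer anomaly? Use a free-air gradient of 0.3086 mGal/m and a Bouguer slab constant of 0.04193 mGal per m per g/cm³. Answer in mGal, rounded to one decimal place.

Drift-corrected reading = 979080.25 − (0.395) = 979079.855 mGal
Free-air correction = 0.3086 × 2730.0 = 842.48 mGal
Free-air anomaly = 979079.855 − 979640.41 + (842.48) = 281.925 mGal
Bouguer slab correction = 0.04193 × 2.07 × 2730.0 = 236.95 mGal
Simple Bouguer anomaly = 281.925 − (236.95) = 44.975 mGal
Complete Bouguer anomaly = 44.975 + 6.13 = 51.105 mGal

51.1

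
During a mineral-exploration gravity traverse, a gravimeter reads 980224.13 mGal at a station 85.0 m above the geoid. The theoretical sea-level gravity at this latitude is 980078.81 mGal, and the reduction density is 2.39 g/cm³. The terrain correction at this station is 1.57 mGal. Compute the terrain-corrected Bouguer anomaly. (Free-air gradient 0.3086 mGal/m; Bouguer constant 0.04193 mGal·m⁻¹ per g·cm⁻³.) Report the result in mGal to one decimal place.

164.6

Free-air correction = 0.3086 × 85.0 = 26.23 mGal
Free-air anomaly = 980224.13 − 980078.81 + (26.23) = 171.55 mGal
Bouguer slab correction = 0.04193 × 2.39 × 85.0 = 8.52 mGal
Simple Bouguer anomaly = 171.55 − (8.52) = 163.03 mGal
Complete Bouguer anomaly = 163.03 + 1.57 = 164.60 mGal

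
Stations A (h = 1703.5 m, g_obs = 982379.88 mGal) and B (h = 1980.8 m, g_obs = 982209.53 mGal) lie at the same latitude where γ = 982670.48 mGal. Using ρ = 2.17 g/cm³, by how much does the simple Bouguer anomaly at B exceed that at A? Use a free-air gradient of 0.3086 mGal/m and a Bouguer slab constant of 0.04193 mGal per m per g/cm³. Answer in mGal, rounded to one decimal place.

-110.0

Δg_SB(A) = 982379.88 − 982670.48 + 0.3086×1703.5 − 0.04193×2.17×1703.5 = 80.10 mGal
Δg_SB(B) = 982209.53 − 982670.48 + 0.3086×1980.8 − 0.04193×2.17×1980.8 = -29.90 mGal
Difference = -29.90 − (80.10) = -110.00 mGal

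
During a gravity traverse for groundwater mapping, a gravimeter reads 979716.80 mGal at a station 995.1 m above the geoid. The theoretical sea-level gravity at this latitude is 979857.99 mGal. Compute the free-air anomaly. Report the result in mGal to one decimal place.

Free-air correction = 0.3086 × 995.1 = 307.09 mGal
Free-air anomaly = 979716.80 − 979857.99 + (307.09) = 165.90 mGal

165.9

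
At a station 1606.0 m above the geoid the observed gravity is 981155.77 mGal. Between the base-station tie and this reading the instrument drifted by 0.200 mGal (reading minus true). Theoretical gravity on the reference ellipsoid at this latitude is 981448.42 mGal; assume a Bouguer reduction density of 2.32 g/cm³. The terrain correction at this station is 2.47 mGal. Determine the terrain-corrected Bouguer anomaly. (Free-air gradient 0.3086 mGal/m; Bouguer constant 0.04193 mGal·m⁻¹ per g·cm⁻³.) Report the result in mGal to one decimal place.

49.0

Drift-corrected reading = 981155.77 − (0.200) = 981155.570 mGal
Free-air correction = 0.3086 × 1606.0 = 495.61 mGal
Free-air anomaly = 981155.570 − 981448.42 + (495.61) = 202.760 mGal
Bouguer slab correction = 0.04193 × 2.32 × 1606.0 = 156.23 mGal
Simple Bouguer anomaly = 202.760 − (156.23) = 46.530 mGal
Complete Bouguer anomaly = 46.530 + 2.47 = 49.000 mGal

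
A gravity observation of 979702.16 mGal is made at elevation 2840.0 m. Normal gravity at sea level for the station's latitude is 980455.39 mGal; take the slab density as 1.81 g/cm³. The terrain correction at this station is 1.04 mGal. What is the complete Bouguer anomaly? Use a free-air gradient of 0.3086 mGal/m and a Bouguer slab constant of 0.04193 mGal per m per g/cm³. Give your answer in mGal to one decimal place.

Free-air correction = 0.3086 × 2840.0 = 876.42 mGal
Free-air anomaly = 979702.16 − 980455.39 + (876.42) = 123.19 mGal
Bouguer slab correction = 0.04193 × 1.81 × 2840.0 = 215.54 mGal
Simple Bouguer anomaly = 123.19 − (215.54) = -92.35 mGal
Complete Bouguer anomaly = -92.35 + 1.04 = -91.31 mGal

-91.3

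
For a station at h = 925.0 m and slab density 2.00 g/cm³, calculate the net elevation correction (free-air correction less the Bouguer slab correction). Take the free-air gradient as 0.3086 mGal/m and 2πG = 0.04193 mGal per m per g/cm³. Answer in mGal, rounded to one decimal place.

207.9

Combined gradient = 0.3086 − 0.04193 × 2.00 = 0.2247400 mGal/m
Combined elevation correction = 0.2247400 × 925.0 = 207.9 mGal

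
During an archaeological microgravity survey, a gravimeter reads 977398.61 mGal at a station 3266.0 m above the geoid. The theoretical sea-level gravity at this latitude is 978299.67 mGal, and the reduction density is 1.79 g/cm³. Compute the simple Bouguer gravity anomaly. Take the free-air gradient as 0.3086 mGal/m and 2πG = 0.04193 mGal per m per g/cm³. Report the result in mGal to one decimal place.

-138.3

Free-air correction = 0.3086 × 3266.0 = 1007.89 mGal
Free-air anomaly = 977398.61 − 978299.67 + (1007.89) = 106.83 mGal
Bouguer slab correction = 0.04193 × 1.79 × 3266.0 = 245.13 mGal
Simple Bouguer anomaly = 106.83 − (245.13) = -138.30 mGal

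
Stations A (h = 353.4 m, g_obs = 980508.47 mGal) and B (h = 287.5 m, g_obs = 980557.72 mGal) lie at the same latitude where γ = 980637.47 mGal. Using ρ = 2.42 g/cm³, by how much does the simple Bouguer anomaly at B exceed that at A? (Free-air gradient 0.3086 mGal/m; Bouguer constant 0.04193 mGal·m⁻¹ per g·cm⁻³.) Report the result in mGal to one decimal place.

35.6

Δg_SB(A) = 980508.47 − 980637.47 + 0.3086×353.4 − 0.04193×2.42×353.4 = -55.80 mGal
Δg_SB(B) = 980557.72 − 980637.47 + 0.3086×287.5 − 0.04193×2.42×287.5 = -20.20 mGal
Difference = -20.20 − (-55.80) = 35.60 mGal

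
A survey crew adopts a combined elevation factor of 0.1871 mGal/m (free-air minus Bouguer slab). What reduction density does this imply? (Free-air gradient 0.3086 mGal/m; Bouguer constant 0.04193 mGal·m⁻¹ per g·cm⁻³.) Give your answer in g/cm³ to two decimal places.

0.1871 = 0.3086 − 0.04193 × ρ
ρ = (0.3086 − 0.1871) / 0.04193 = 2.90 g/cm³

2.90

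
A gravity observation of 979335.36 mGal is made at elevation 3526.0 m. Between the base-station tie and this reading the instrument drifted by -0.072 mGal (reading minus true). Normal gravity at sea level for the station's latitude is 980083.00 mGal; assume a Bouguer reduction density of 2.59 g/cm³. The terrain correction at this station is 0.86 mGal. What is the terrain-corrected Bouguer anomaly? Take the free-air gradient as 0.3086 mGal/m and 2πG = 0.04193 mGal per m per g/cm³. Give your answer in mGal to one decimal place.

-41.5

Drift-corrected reading = 979335.36 − (-0.072) = 979335.432 mGal
Free-air correction = 0.3086 × 3526.0 = 1088.12 mGal
Free-air anomaly = 979335.432 − 980083.00 + (1088.12) = 340.552 mGal
Bouguer slab correction = 0.04193 × 2.59 × 3526.0 = 382.92 mGal
Simple Bouguer anomaly = 340.552 − (382.92) = -42.368 mGal
Complete Bouguer anomaly = -42.368 + 0.86 = -41.508 mGal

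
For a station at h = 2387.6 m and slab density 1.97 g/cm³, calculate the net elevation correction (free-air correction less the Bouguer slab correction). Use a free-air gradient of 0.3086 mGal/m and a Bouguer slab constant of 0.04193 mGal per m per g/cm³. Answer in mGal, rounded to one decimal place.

539.6

Combined gradient = 0.3086 − 0.04193 × 1.97 = 0.2259979 mGal/m
Combined elevation correction = 0.2259979 × 2387.6 = 539.6 mGal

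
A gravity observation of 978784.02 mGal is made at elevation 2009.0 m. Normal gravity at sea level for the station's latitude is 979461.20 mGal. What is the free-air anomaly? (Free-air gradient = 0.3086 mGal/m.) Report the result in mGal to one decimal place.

-57.2

Free-air correction = 0.3086 × 2009.0 = 619.98 mGal
Free-air anomaly = 978784.02 − 979461.20 + (619.98) = -57.20 mGal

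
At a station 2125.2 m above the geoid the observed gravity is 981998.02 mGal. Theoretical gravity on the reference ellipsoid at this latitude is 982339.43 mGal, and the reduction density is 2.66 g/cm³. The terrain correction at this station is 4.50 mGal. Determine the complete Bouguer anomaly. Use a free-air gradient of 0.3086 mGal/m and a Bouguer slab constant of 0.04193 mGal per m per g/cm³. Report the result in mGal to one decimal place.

Free-air correction = 0.3086 × 2125.2 = 655.84 mGal
Free-air anomaly = 981998.02 − 982339.43 + (655.84) = 314.43 mGal
Bouguer slab correction = 0.04193 × 2.66 × 2125.2 = 237.03 mGal
Simple Bouguer anomaly = 314.43 − (237.03) = 77.40 mGal
Complete Bouguer anomaly = 77.40 + 4.50 = 81.90 mGal

81.9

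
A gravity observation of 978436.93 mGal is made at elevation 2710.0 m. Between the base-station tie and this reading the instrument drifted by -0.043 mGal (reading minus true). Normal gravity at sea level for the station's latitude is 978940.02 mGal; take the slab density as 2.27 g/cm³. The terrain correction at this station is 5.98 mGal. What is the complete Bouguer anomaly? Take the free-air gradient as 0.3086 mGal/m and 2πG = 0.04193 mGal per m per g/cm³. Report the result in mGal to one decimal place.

Drift-corrected reading = 978436.93 − (-0.043) = 978436.973 mGal
Free-air correction = 0.3086 × 2710.0 = 836.31 mGal
Free-air anomaly = 978436.973 − 978940.02 + (836.31) = 333.263 mGal
Bouguer slab correction = 0.04193 × 2.27 × 2710.0 = 257.94 mGal
Simple Bouguer anomaly = 333.263 − (257.94) = 75.323 mGal
Complete Bouguer anomaly = 75.323 + 5.98 = 81.303 mGal

81.3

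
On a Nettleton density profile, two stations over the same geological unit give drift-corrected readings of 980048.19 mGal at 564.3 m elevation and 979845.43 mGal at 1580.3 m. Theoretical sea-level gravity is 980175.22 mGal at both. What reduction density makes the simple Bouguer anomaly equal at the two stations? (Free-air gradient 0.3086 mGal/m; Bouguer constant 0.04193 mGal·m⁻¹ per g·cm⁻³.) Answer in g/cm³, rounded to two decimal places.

2.60

Δg_obs = 979845.43 − 980048.19 = -202.76 mGal over Δh = 1580.3 − 564.3 = 1016.0 m
Equal Bouguer anomalies ⇒ Δg_obs + (0.3086 − 0.04193ρ)·Δh = 0
0.3086 − 0.04193ρ = −Δg_obs/Δh = 0.19957
ρ = (0.3086 − 0.19957) / 0.04193 = 2.60 g/cm³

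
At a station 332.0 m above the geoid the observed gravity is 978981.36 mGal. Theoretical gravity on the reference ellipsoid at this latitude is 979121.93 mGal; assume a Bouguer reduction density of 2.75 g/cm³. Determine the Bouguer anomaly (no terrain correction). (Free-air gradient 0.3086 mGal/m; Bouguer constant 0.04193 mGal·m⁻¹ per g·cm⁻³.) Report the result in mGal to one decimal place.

Free-air correction = 0.3086 × 332.0 = 102.46 mGal
Free-air anomaly = 978981.36 − 979121.93 + (102.46) = -38.11 mGal
Bouguer slab correction = 0.04193 × 2.75 × 332.0 = 38.28 mGal
Simple Bouguer anomaly = -38.11 − (38.28) = -76.39 mGal

-76.4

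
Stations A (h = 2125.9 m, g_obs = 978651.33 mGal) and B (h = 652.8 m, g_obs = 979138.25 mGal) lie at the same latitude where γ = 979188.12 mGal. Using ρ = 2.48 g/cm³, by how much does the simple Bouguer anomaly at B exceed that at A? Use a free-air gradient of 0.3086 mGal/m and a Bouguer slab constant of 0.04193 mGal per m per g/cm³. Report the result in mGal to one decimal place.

185.5

Δg_SB(A) = 978651.33 − 979188.12 + 0.3086×2125.9 − 0.04193×2.48×2125.9 = -101.80 mGal
Δg_SB(B) = 979138.25 − 979188.12 + 0.3086×652.8 − 0.04193×2.48×652.8 = 83.70 mGal
Difference = 83.70 − (-101.80) = 185.50 mGal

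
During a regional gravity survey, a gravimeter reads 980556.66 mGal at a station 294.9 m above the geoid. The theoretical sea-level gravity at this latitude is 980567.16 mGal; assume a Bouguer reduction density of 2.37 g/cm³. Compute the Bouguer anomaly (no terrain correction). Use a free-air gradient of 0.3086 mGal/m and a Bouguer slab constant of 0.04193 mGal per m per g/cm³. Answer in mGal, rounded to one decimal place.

51.2

Free-air correction = 0.3086 × 294.9 = 91.01 mGal
Free-air anomaly = 980556.66 − 980567.16 + (91.01) = 80.51 mGal
Bouguer slab correction = 0.04193 × 2.37 × 294.9 = 29.31 mGal
Simple Bouguer anomaly = 80.51 − (29.31) = 51.20 mGal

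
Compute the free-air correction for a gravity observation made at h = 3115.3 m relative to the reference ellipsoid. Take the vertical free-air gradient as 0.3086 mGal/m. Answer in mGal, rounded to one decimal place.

Free-air correction = 0.3086 × 3115.3 = 961.4 mGal

961.4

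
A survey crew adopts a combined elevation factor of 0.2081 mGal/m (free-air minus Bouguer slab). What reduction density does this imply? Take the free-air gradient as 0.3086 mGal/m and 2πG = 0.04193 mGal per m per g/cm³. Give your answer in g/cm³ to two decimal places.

0.2081 = 0.3086 − 0.04193 × ρ
ρ = (0.3086 − 0.2081) / 0.04193 = 2.40 g/cm³

2.40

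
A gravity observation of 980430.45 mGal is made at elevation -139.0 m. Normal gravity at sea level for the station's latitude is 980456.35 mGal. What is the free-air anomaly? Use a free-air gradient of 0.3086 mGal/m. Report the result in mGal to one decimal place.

Free-air correction = 0.3086 × -139.0 = -42.90 mGal
Free-air anomaly = 980430.45 − 980456.35 + (-42.90) = -68.80 mGal

-68.8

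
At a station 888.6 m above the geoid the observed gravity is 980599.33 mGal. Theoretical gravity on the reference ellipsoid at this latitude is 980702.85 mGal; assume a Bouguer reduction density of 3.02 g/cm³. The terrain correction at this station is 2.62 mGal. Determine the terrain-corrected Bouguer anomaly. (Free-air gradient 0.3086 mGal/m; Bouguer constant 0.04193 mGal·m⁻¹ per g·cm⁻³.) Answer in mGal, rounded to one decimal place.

60.8

Free-air correction = 0.3086 × 888.6 = 274.22 mGal
Free-air anomaly = 980599.33 − 980702.85 + (274.22) = 170.70 mGal
Bouguer slab correction = 0.04193 × 3.02 × 888.6 = 112.52 mGal
Simple Bouguer anomaly = 170.70 − (112.52) = 58.18 mGal
Complete Bouguer anomaly = 58.18 + 2.62 = 60.80 mGal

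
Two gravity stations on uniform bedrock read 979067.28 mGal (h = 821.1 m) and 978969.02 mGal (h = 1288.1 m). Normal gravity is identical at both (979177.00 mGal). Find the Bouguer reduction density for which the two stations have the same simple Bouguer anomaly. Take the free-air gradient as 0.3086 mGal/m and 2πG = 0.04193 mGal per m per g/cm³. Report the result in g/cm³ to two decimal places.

2.34

Δg_obs = 978969.02 − 979067.28 = -98.26 mGal over Δh = 1288.1 − 821.1 = 467.0 m
Equal Bouguer anomalies ⇒ Δg_obs + (0.3086 − 0.04193ρ)·Δh = 0
0.3086 − 0.04193ρ = −Δg_obs/Δh = 0.21041
ρ = (0.3086 − 0.21041) / 0.04193 = 2.34 g/cm³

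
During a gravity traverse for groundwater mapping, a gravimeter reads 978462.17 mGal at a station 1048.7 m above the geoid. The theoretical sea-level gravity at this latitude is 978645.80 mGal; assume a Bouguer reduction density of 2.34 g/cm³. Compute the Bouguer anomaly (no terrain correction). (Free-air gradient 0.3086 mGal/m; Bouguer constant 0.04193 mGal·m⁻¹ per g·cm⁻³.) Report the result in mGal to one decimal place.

Free-air correction = 0.3086 × 1048.7 = 323.63 mGal
Free-air anomaly = 978462.17 − 978645.80 + (323.63) = 140.00 mGal
Bouguer slab correction = 0.04193 × 2.34 × 1048.7 = 102.89 mGal
Simple Bouguer anomaly = 140.00 − (102.89) = 37.11 mGal

37.1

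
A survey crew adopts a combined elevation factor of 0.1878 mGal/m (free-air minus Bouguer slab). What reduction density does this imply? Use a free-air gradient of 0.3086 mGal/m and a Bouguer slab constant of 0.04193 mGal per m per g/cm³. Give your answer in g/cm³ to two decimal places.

2.88

0.1878 = 0.3086 − 0.04193 × ρ
ρ = (0.3086 − 0.1878) / 0.04193 = 2.88 g/cm³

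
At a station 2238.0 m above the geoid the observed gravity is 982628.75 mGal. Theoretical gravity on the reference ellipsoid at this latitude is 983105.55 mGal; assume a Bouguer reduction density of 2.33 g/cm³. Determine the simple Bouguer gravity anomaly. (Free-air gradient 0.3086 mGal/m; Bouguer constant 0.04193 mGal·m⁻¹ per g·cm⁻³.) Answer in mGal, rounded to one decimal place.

Free-air correction = 0.3086 × 2238.0 = 690.65 mGal
Free-air anomaly = 982628.75 − 983105.55 + (690.65) = 213.85 mGal
Bouguer slab correction = 0.04193 × 2.33 × 2238.0 = 218.65 mGal
Simple Bouguer anomaly = 213.85 − (218.65) = -4.80 mGal

-4.8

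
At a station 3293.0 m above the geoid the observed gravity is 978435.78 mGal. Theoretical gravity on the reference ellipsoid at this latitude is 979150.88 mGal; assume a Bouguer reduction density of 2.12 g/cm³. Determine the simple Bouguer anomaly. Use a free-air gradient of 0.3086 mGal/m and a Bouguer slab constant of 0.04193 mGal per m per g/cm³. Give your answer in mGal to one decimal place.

8.4

Free-air correction = 0.3086 × 3293.0 = 1016.22 mGal
Free-air anomaly = 978435.78 − 979150.88 + (1016.22) = 301.12 mGal
Bouguer slab correction = 0.04193 × 2.12 × 3293.0 = 292.72 mGal
Simple Bouguer anomaly = 301.12 − (292.72) = 8.40 mGal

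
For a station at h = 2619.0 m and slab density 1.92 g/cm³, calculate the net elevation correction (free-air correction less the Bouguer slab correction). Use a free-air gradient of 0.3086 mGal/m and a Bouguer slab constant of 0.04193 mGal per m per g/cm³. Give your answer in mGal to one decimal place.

597.4

Combined gradient = 0.3086 − 0.04193 × 1.92 = 0.2280944 mGal/m
Combined elevation correction = 0.2280944 × 2619.0 = 597.4 mGal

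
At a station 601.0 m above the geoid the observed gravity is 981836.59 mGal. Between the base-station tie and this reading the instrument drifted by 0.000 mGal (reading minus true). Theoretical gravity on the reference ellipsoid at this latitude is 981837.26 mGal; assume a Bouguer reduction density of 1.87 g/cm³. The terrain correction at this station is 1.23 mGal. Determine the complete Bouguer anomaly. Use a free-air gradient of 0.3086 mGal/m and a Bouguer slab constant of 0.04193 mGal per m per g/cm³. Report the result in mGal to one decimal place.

138.9

Drift-corrected reading = 981836.59 − (0.000) = 981836.590 mGal
Free-air correction = 0.3086 × 601.0 = 185.47 mGal
Free-air anomaly = 981836.590 − 981837.26 + (185.47) = 184.800 mGal
Bouguer slab correction = 0.04193 × 1.87 × 601.0 = 47.12 mGal
Simple Bouguer anomaly = 184.800 − (47.12) = 137.680 mGal
Complete Bouguer anomaly = 137.680 + 1.23 = 138.910 mGal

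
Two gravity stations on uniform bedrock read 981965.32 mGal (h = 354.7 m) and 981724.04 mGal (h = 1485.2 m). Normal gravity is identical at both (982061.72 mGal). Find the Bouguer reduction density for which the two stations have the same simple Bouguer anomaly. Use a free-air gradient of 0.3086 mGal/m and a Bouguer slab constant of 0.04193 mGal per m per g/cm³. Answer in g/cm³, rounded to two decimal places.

2.27

Δg_obs = 981724.04 − 981965.32 = -241.28 mGal over Δh = 1485.2 − 354.7 = 1130.5 m
Equal Bouguer anomalies ⇒ Δg_obs + (0.3086 − 0.04193ρ)·Δh = 0
0.3086 − 0.04193ρ = −Δg_obs/Δh = 0.21343
ρ = (0.3086 − 0.21343) / 0.04193 = 2.27 g/cm³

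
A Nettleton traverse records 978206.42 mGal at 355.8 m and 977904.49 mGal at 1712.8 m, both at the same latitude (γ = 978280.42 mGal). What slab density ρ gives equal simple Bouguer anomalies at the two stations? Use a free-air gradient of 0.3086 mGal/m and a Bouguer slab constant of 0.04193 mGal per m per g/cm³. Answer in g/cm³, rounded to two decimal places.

Δg_obs = 977904.49 − 978206.42 = -301.93 mGal over Δh = 1712.8 − 355.8 = 1357.0 m
Equal Bouguer anomalies ⇒ Δg_obs + (0.3086 − 0.04193ρ)·Δh = 0
0.3086 − 0.04193ρ = −Δg_obs/Δh = 0.22250
ρ = (0.3086 − 0.22250) / 0.04193 = 2.05 g/cm³

2.05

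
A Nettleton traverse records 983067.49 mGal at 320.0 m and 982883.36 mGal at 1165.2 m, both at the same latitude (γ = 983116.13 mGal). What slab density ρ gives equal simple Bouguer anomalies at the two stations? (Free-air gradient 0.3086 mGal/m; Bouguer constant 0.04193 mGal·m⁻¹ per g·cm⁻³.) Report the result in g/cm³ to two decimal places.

Δg_obs = 982883.36 − 983067.49 = -184.13 mGal over Δh = 1165.2 − 320.0 = 845.2 m
Equal Bouguer anomalies ⇒ Δg_obs + (0.3086 − 0.04193ρ)·Δh = 0
0.3086 − 0.04193ρ = −Δg_obs/Δh = 0.21785
ρ = (0.3086 − 0.21785) / 0.04193 = 2.16 g/cm³

2.16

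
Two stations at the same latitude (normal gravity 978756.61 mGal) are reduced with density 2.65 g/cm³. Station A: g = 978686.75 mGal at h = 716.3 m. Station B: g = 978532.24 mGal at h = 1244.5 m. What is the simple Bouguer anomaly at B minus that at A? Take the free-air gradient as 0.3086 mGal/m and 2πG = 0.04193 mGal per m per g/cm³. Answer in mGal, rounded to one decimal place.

-50.2

Δg_SB(A) = 978686.75 − 978756.61 + 0.3086×716.3 − 0.04193×2.65×716.3 = 71.60 mGal
Δg_SB(B) = 978532.24 − 978756.61 + 0.3086×1244.5 − 0.04193×2.65×1244.5 = 21.40 mGal
Difference = 21.40 − (71.60) = -50.20 mGal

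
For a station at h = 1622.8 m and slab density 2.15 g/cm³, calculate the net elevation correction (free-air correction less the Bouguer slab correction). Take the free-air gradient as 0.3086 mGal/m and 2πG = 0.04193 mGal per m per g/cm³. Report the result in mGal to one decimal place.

Combined gradient = 0.3086 − 0.04193 × 2.15 = 0.2184505 mGal/m
Combined elevation correction = 0.2184505 × 1622.8 = 354.5 mGal

354.5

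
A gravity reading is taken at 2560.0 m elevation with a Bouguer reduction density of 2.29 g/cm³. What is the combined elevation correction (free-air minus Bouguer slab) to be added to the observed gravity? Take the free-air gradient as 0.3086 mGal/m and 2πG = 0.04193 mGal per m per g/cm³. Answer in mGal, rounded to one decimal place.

Combined gradient = 0.3086 − 0.04193 × 2.29 = 0.2125803 mGal/m
Combined elevation correction = 0.2125803 × 2560.0 = 544.2 mGal

544.2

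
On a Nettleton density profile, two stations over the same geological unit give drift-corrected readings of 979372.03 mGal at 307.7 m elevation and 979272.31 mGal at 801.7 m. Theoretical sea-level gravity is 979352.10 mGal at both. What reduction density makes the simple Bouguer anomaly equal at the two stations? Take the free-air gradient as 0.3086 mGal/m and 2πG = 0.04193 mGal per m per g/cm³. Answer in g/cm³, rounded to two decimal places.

2.55

Δg_obs = 979272.31 − 979372.03 = -99.72 mGal over Δh = 801.7 − 307.7 = 494.0 m
Equal Bouguer anomalies ⇒ Δg_obs + (0.3086 − 0.04193ρ)·Δh = 0
0.3086 − 0.04193ρ = −Δg_obs/Δh = 0.20186
ρ = (0.3086 − 0.20186) / 0.04193 = 2.55 g/cm³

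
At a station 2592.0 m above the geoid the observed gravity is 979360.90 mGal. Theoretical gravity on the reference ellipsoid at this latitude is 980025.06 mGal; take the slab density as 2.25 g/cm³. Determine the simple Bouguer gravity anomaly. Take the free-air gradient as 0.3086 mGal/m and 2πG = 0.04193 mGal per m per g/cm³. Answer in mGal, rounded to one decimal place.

-108.8

Free-air correction = 0.3086 × 2592.0 = 799.89 mGal
Free-air anomaly = 979360.90 − 980025.06 + (799.89) = 135.73 mGal
Bouguer slab correction = 0.04193 × 2.25 × 2592.0 = 244.54 mGal
Simple Bouguer anomaly = 135.73 − (244.54) = -108.81 mGal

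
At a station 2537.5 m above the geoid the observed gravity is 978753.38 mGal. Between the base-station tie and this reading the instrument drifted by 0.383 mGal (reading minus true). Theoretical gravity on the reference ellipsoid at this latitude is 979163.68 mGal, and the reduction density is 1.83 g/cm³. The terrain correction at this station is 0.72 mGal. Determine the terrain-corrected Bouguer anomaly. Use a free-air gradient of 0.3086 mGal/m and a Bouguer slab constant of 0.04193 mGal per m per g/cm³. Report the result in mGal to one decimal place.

Drift-corrected reading = 978753.38 − (0.383) = 978752.997 mGal
Free-air correction = 0.3086 × 2537.5 = 783.07 mGal
Free-air anomaly = 978752.997 − 979163.68 + (783.07) = 372.387 mGal
Bouguer slab correction = 0.04193 × 1.83 × 2537.5 = 194.71 mGal
Simple Bouguer anomaly = 372.387 − (194.71) = 177.677 mGal
Complete Bouguer anomaly = 177.677 + 0.72 = 178.397 mGal

178.4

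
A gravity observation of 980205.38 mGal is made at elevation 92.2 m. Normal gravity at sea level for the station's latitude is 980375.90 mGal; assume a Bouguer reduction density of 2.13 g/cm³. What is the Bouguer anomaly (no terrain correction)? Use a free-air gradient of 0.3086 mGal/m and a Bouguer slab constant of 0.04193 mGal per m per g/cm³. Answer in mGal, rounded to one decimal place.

Free-air correction = 0.3086 × 92.2 = 28.45 mGal
Free-air anomaly = 980205.38 − 980375.90 + (28.45) = -142.07 mGal
Bouguer slab correction = 0.04193 × 2.13 × 92.2 = 8.23 mGal
Simple Bouguer anomaly = -142.07 − (8.23) = -150.30 mGal

-150.3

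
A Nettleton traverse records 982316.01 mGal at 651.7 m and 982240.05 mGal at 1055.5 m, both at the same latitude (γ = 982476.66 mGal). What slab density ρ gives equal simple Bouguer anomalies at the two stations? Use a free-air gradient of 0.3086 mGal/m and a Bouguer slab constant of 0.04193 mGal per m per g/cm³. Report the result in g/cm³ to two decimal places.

2.87

Δg_obs = 982240.05 − 982316.01 = -75.96 mGal over Δh = 1055.5 − 651.7 = 403.8 m
Equal Bouguer anomalies ⇒ Δg_obs + (0.3086 − 0.04193ρ)·Δh = 0
0.3086 − 0.04193ρ = −Δg_obs/Δh = 0.18811
ρ = (0.3086 − 0.18811) / 0.04193 = 2.87 g/cm³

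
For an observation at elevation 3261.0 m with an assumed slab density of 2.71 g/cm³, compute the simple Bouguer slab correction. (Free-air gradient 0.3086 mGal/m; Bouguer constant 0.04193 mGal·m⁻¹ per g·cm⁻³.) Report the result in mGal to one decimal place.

370.5

Bouguer slab correction = 0.04193 × 2.71 × 3261.0 = 370.5 mGal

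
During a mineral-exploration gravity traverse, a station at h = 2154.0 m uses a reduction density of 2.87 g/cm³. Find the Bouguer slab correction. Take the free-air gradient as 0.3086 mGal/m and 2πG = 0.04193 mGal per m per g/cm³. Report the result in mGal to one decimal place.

259.2

Bouguer slab correction = 0.04193 × 2.87 × 2154.0 = 259.2 mGal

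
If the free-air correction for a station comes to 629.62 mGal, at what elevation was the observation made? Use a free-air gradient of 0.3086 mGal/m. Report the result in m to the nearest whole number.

2040

h = 629.62 / 0.3086 = 2040.25 m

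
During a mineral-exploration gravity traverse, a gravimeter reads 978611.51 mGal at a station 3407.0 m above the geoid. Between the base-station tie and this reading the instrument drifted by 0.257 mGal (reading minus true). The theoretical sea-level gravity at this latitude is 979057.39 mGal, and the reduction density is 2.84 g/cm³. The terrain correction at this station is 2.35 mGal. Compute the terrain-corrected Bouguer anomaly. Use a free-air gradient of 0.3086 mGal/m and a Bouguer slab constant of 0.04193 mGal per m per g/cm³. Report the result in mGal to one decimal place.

201.9

Drift-corrected reading = 978611.51 − (0.257) = 978611.253 mGal
Free-air correction = 0.3086 × 3407.0 = 1051.40 mGal
Free-air anomaly = 978611.253 − 979057.39 + (1051.40) = 605.263 mGal
Bouguer slab correction = 0.04193 × 2.84 × 3407.0 = 405.71 mGal
Simple Bouguer anomaly = 605.263 − (405.71) = 199.553 mGal
Complete Bouguer anomaly = 199.553 + 2.35 = 201.903 mGal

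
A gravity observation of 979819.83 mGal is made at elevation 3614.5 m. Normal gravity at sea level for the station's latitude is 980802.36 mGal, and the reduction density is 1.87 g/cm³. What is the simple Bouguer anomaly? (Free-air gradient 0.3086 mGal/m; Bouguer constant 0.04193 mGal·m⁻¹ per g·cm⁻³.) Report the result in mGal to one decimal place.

Free-air correction = 0.3086 × 3614.5 = 1115.43 mGal
Free-air anomaly = 979819.83 − 980802.36 + (1115.43) = 132.90 mGal
Bouguer slab correction = 0.04193 × 1.87 × 3614.5 = 283.41 mGal
Simple Bouguer anomaly = 132.90 − (283.41) = -150.51 mGal

-150.5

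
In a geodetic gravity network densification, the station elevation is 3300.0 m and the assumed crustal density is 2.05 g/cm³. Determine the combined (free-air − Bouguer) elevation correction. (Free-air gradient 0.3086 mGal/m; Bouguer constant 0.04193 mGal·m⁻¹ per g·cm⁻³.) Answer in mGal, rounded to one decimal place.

Combined gradient = 0.3086 − 0.04193 × 2.05 = 0.2226435 mGal/m
Combined elevation correction = 0.2226435 × 3300.0 = 734.7 mGal

734.7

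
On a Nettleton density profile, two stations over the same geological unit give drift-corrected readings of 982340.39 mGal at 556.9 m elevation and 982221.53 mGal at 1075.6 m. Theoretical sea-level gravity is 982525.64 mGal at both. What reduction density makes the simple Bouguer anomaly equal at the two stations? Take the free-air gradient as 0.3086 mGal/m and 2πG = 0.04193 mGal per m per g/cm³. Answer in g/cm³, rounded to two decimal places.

1.89

Δg_obs = 982221.53 − 982340.39 = -118.86 mGal over Δh = 1075.6 − 556.9 = 518.7 m
Equal Bouguer anomalies ⇒ Δg_obs + (0.3086 − 0.04193ρ)·Δh = 0
0.3086 − 0.04193ρ = −Δg_obs/Δh = 0.22915
ρ = (0.3086 − 0.22915) / 0.04193 = 1.89 g/cm³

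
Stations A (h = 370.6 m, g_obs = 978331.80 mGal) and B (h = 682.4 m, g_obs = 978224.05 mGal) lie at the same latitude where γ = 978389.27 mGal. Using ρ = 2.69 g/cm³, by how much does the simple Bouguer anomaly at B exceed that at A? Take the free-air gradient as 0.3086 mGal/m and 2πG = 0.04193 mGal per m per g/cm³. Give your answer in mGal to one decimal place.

-46.7

Δg_SB(A) = 978331.80 − 978389.27 + 0.3086×370.6 − 0.04193×2.69×370.6 = 15.10 mGal
Δg_SB(B) = 978224.05 − 978389.27 + 0.3086×682.4 − 0.04193×2.69×682.4 = -31.60 mGal
Difference = -31.60 − (15.10) = -46.70 mGal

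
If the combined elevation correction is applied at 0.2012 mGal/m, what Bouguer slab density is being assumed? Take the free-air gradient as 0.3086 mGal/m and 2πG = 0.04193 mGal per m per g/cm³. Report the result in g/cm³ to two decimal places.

0.2012 = 0.3086 − 0.04193 × ρ
ρ = (0.3086 − 0.2012) / 0.04193 = 2.56 g/cm³

2.56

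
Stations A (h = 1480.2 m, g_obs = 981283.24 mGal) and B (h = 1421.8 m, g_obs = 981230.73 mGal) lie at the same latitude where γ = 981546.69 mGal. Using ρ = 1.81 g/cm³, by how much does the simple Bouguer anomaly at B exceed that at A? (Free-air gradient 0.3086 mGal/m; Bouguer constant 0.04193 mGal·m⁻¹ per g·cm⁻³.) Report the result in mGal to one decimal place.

Δg_SB(A) = 981283.24 − 981546.69 + 0.3086×1480.2 − 0.04193×1.81×1480.2 = 81.00 mGal
Δg_SB(B) = 981230.73 − 981546.69 + 0.3086×1421.8 − 0.04193×1.81×1421.8 = 14.90 mGal
Difference = 14.90 − (81.00) = -66.10 mGal

-66.1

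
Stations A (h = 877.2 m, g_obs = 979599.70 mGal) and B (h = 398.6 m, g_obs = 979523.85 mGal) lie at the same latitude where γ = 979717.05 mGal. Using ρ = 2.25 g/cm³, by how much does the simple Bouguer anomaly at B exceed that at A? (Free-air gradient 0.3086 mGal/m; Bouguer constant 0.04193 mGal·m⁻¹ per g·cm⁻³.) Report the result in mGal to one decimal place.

-178.4

Δg_SB(A) = 979599.70 − 979717.05 + 0.3086×877.2 − 0.04193×2.25×877.2 = 70.60 mGal
Δg_SB(B) = 979523.85 − 979717.05 + 0.3086×398.6 − 0.04193×2.25×398.6 = -107.80 mGal
Difference = -107.80 − (70.60) = -178.40 mGal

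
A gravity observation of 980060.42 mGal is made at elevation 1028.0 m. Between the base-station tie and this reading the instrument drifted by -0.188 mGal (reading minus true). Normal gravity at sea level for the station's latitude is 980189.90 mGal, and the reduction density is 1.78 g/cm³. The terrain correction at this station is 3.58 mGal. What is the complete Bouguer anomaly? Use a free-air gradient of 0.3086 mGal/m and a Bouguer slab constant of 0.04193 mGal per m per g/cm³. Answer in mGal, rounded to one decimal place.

Drift-corrected reading = 980060.42 − (-0.188) = 980060.608 mGal
Free-air correction = 0.3086 × 1028.0 = 317.24 mGal
Free-air anomaly = 980060.608 − 980189.90 + (317.24) = 187.948 mGal
Bouguer slab correction = 0.04193 × 1.78 × 1028.0 = 76.73 mGal
Simple Bouguer anomaly = 187.948 − (76.73) = 111.218 mGal
Complete Bouguer anomaly = 111.218 + 3.58 = 114.798 mGal

114.8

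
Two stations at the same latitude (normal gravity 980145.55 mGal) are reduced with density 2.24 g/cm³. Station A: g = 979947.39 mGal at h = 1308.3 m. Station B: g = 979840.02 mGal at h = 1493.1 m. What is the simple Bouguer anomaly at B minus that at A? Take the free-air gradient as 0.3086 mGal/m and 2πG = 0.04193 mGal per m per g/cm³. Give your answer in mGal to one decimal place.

Δg_SB(A) = 979947.39 − 980145.55 + 0.3086×1308.3 − 0.04193×2.24×1308.3 = 82.70 mGal
Δg_SB(B) = 979840.02 − 980145.55 + 0.3086×1493.1 − 0.04193×2.24×1493.1 = 15.00 mGal
Difference = 15.00 − (82.70) = -67.70 mGal

-67.7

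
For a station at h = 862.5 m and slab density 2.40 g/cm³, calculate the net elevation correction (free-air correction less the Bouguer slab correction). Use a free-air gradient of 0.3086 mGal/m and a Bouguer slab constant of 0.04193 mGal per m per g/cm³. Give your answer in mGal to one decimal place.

179.4

Combined gradient = 0.3086 − 0.04193 × 2.40 = 0.2079680 mGal/m
Combined elevation correction = 0.2079680 × 862.5 = 179.4 mGal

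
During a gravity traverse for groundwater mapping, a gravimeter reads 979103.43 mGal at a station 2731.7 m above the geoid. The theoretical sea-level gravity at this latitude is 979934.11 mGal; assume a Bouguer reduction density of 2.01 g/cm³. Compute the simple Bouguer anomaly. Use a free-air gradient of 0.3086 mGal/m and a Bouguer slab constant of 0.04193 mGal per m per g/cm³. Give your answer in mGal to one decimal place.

-217.9

Free-air correction = 0.3086 × 2731.7 = 843.00 mGal
Free-air anomaly = 979103.43 − 979934.11 + (843.00) = 12.32 mGal
Bouguer slab correction = 0.04193 × 2.01 × 2731.7 = 230.23 mGal
Simple Bouguer anomaly = 12.32 − (230.23) = -217.91 mGal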